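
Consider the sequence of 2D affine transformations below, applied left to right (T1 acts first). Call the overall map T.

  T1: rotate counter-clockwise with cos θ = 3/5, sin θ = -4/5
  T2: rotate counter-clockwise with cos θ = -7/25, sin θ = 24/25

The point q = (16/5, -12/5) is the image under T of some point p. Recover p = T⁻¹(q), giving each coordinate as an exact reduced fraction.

T1 = [3/5 4/5 0; -4/5 3/5 0; 0 0 1]
T2·T1 = [3/5 -4/5 0; 4/5 3/5 0; 0 0 1]
det M = 1; M⁻¹ = [3/5 4/5 0; -4/5 3/5 0; 0 0 1]
M⁻¹ · (16/5, -12/5)ᵀ = (0, -4)ᵀ

p = (0, -4)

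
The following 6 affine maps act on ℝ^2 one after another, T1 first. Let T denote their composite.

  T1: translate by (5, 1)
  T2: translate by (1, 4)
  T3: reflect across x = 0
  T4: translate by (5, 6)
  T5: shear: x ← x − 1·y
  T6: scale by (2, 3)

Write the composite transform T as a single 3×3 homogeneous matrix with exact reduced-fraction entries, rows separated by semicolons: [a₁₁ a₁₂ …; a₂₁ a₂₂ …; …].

T = [-2 -2 -24; 0 3 33; 0 0 1]

T1 = [1 0 5; 0 1 1; 0 0 1]
T2·T1 = [1 0 6; 0 1 5; 0 0 1]
T3·…·T1 = [-1 0 -6; 0 1 5; 0 0 1]
T4·…·T1 = [-1 0 -1; 0 1 11; 0 0 1]
T5·…·T1 = [-1 -1 -12; 0 1 11; 0 0 1]
T6·…·T1 = [-2 -2 -24; 0 3 33; 0 0 1]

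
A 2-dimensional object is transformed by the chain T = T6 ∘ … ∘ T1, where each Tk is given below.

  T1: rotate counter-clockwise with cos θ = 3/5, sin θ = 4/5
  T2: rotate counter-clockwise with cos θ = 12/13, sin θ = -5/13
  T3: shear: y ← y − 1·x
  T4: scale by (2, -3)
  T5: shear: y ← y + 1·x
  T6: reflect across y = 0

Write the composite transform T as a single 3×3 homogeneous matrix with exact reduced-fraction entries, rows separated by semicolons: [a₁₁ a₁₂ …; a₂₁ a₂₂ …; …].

T = [112/65 -66/65 0; -181/65 333/65 0; 0 0 1]

T1 = [3/5 -4/5 0; 4/5 3/5 0; 0 0 1]
T2·T1 = [56/65 -33/65 0; 33/65 56/65 0; 0 0 1]
T3·…·T1 = [56/65 -33/65 0; -23/65 89/65 0; 0 0 1]
T4·…·T1 = [112/65 -66/65 0; 69/65 -267/65 0; 0 0 1]
T5·…·T1 = [112/65 -66/65 0; 181/65 -333/65 0; 0 0 1]
T6·…·T1 = [112/65 -66/65 0; -181/65 333/65 0; 0 0 1]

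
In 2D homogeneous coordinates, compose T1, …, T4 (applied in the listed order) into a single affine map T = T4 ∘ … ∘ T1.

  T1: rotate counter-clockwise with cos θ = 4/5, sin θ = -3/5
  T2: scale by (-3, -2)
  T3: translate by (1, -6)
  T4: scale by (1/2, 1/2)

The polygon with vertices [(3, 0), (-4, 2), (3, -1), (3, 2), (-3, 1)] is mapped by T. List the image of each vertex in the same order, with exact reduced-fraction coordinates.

T1 rotate counter-clockwise with cos θ = 4/5, sin θ = -3/5: (3, 0) → (12/5, -9/5); (-4, 2) → (-2, 4); (3, -1) → (9/5, -13/5); (3, 2) → (18/5, -1/5); (-3, 1) → (-9/5, 13/5)
T2 scale by (-3, -2): (12/5, -9/5) → (-36/5, 18/5); (-2, 4) → (6, -8); (9/5, -13/5) → (-27/5, 26/5); (18/5, -1/5) → (-54/5, 2/5); (-9/5, 13/5) → (27/5, -26/5)
T3 translate by (1, -6): (-36/5, 18/5) → (-31/5, -12/5); (6, -8) → (7, -14); (-27/5, 26/5) → (-22/5, -4/5); (-54/5, 2/5) → (-49/5, -28/5); (27/5, -26/5) → (32/5, -56/5)
T4 scale by (1/2, 1/2): (-31/5, -12/5) → (-31/10, -6/5); (7, -14) → (7/2, -7); (-22/5, -4/5) → (-11/5, -2/5); (-49/5, -28/5) → (-49/10, -14/5); (32/5, -56/5) → (16/5, -28/5)

image vertices: (-31/10, -6/5), (7/2, -7), (-11/5, -2/5), (-49/10, -14/5), (16/5, -28/5)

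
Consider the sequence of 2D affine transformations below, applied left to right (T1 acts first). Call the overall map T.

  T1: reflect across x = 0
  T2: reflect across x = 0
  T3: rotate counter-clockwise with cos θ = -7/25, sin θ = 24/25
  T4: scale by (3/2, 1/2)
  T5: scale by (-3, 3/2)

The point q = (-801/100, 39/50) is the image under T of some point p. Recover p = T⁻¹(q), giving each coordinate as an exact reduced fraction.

T1 = [-1 0 0; 0 1 0; 0 0 1]
T2·T1 = [1 0 0; 0 1 0; 0 0 1]
T3·…·T1 = [-7/25 -24/25 0; 24/25 -7/25 0; 0 0 1]
T4·…·T1 = [-21/50 -36/25 0; 12/25 -7/50 0; 0 0 1]
T5·…·T1 = [63/50 108/25 0; 18/25 -21/100 0; 0 0 1]
det M = -27/8; M⁻¹ = [14/225 32/25 0; 16/75 -28/75 0; 0 0 1]
M⁻¹ · (-801/100, 39/50)ᵀ = (1/2, -2)ᵀ

p = (1/2, -2)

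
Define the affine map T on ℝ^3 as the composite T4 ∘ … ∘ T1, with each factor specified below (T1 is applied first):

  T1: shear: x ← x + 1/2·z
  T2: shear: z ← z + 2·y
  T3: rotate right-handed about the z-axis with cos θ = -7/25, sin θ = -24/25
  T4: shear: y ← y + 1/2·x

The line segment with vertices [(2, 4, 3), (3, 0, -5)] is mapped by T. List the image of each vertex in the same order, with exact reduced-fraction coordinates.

image vertices: (143/50, -61/20, 11), (-7/50, -11/20, -5)

T1 shear: x ← x + 1/2·z: (2, 4, 3) → (7/2, 4, 3); (3, 0, -5) → (1/2, 0, -5)
T2 shear: z ← z + 2·y: (7/2, 4, 3) → (7/2, 4, 11); (1/2, 0, -5) → (1/2, 0, -5)
T3 rotate right-handed about the z-axis with cos θ = -7/25, sin θ = -24/25: (7/2, 4, 11) → (143/50, -112/25, 11); (1/2, 0, -5) → (-7/50, -12/25, -5)
T4 shear: y ← y + 1/2·x: (143/50, -112/25, 11) → (143/50, -61/20, 11); (-7/50, -12/25, -5) → (-7/50, -11/20, -5)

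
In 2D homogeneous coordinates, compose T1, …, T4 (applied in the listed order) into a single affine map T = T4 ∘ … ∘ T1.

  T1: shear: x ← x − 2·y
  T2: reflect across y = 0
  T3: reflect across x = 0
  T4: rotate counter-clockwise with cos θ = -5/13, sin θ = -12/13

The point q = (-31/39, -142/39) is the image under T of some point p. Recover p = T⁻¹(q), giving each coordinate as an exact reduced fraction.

p = (-5, -2/3)

T1 = [1 -2 0; 0 1 0; 0 0 1]
T2·T1 = [1 -2 0; 0 -1 0; 0 0 1]
T3·…·T1 = [-1 2 0; 0 -1 0; 0 0 1]
T4·…·T1 = [5/13 -22/13 0; 12/13 -19/13 0; 0 0 1]
det M = 1; M⁻¹ = [-19/13 22/13 0; -12/13 5/13 0; 0 0 1]
M⁻¹ · (-31/39, -142/39)ᵀ = (-5, -2/3)ᵀ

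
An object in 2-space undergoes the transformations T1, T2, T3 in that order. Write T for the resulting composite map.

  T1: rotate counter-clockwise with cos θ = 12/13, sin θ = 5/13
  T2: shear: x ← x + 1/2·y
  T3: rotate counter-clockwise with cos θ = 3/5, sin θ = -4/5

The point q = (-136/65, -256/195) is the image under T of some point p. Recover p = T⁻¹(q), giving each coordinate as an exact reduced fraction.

T1 = [12/13 -5/13 0; 5/13 12/13 0; 0 0 1]
T2·T1 = [29/26 1/13 0; 5/13 12/13 0; 0 0 1]
T3·…·T1 = [127/130 51/65 0; -43/65 32/65 0; 0 0 1]
det M = 1; M⁻¹ = [32/65 -51/65 0; 43/65 127/130 0; 0 0 1]
M⁻¹ · (-136/65, -256/195)ᵀ = (0, -8/3)ᵀ

p = (0, -8/3)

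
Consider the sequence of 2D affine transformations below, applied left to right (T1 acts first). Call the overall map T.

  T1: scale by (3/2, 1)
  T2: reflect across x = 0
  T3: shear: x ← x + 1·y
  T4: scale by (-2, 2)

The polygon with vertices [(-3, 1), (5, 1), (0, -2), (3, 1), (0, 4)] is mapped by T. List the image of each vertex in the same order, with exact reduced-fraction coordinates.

image vertices: (-11, 2), (13, 2), (4, -4), (7, 2), (-8, 8)

T1 scale by (3/2, 1): (-3, 1) → (-9/2, 1); (5, 1) → (15/2, 1); (0, -2) → (0, -2); (3, 1) → (9/2, 1); (0, 4) → (0, 4)
T2 reflect across x = 0: (-9/2, 1) → (9/2, 1); (15/2, 1) → (-15/2, 1); (0, -2) → (0, -2); (9/2, 1) → (-9/2, 1); (0, 4) → (0, 4)
T3 shear: x ← x + 1·y: (9/2, 1) → (11/2, 1); (-15/2, 1) → (-13/2, 1); (0, -2) → (-2, -2); (-9/2, 1) → (-7/2, 1); (0, 4) → (4, 4)
T4 scale by (-2, 2): (11/2, 1) → (-11, 2); (-13/2, 1) → (13, 2); (-2, -2) → (4, -4); (-7/2, 1) → (7, 2); (4, 4) → (-8, 8)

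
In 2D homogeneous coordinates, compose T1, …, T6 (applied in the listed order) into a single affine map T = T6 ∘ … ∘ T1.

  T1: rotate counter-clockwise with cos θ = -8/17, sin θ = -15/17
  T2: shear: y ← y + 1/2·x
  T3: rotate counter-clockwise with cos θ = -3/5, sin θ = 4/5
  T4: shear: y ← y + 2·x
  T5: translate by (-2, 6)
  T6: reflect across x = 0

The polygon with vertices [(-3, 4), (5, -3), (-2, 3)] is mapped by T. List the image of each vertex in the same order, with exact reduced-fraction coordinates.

T1 rotate counter-clockwise with cos θ = -8/17, sin θ = -15/17: (-3, 4) → (84/17, 13/17); (5, -3) → (-5, -3); (-2, 3) → (61/17, 6/17)
T2 shear: y ← y + 1/2·x: (84/17, 13/17) → (84/17, 55/17); (-5, -3) → (-5, -11/2); (61/17, 6/17) → (61/17, 73/34)
T3 rotate counter-clockwise with cos θ = -3/5, sin θ = 4/5: (84/17, 55/17) → (-472/85, 171/85); (-5, -11/2) → (37/5, -7/10); (61/17, 73/34) → (-329/85, 269/170)
T4 shear: y ← y + 2·x: (-472/85, 171/85) → (-472/85, -773/85); (37/5, -7/10) → (37/5, 141/10); (-329/85, 269/170) → (-329/85, -1047/170)
T5 translate by (-2, 6): (-472/85, -773/85) → (-642/85, -263/85); (37/5, 141/10) → (27/5, 201/10); (-329/85, -1047/170) → (-499/85, -27/170)
T6 reflect across x = 0: (-642/85, -263/85) → (642/85, -263/85); (27/5, 201/10) → (-27/5, 201/10); (-499/85, -27/170) → (499/85, -27/170)

image vertices: (642/85, -263/85), (-27/5, 201/10), (499/85, -27/170)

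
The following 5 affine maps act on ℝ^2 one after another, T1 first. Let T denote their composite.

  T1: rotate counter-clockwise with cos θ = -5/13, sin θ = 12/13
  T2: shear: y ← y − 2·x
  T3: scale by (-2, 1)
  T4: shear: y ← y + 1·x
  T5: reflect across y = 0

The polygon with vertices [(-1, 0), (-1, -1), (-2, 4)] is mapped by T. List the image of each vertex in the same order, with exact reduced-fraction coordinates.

T1 rotate counter-clockwise with cos θ = -5/13, sin θ = 12/13: (-1, 0) → (5/13, -12/13); (-1, -1) → (17/13, -7/13); (-2, 4) → (-38/13, -44/13)
T2 shear: y ← y − 2·x: (5/13, -12/13) → (5/13, -22/13); (17/13, -7/13) → (17/13, -41/13); (-38/13, -44/13) → (-38/13, 32/13)
T3 scale by (-2, 1): (5/13, -22/13) → (-10/13, -22/13); (17/13, -41/13) → (-34/13, -41/13); (-38/13, 32/13) → (76/13, 32/13)
T4 shear: y ← y + 1·x: (-10/13, -22/13) → (-10/13, -32/13); (-34/13, -41/13) → (-34/13, -75/13); (76/13, 32/13) → (76/13, 108/13)
T5 reflect across y = 0: (-10/13, -32/13) → (-10/13, 32/13); (-34/13, -75/13) → (-34/13, 75/13); (76/13, 108/13) → (76/13, -108/13)

image vertices: (-10/13, 32/13), (-34/13, 75/13), (76/13, -108/13)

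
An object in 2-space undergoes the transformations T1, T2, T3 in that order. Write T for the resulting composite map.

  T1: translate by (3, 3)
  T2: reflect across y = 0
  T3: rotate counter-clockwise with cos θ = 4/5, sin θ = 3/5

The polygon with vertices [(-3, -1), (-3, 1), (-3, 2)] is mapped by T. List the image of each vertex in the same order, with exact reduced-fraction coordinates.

image vertices: (6/5, -8/5), (12/5, -16/5), (3, -4)

T1 translate by (3, 3): (-3, -1) → (0, 2); (-3, 1) → (0, 4); (-3, 2) → (0, 5)
T2 reflect across y = 0: (0, 2) → (0, -2); (0, 4) → (0, -4); (0, 5) → (0, -5)
T3 rotate counter-clockwise with cos θ = 4/5, sin θ = 3/5: (0, -2) → (6/5, -8/5); (0, -4) → (12/5, -16/5); (0, -5) → (3, -4)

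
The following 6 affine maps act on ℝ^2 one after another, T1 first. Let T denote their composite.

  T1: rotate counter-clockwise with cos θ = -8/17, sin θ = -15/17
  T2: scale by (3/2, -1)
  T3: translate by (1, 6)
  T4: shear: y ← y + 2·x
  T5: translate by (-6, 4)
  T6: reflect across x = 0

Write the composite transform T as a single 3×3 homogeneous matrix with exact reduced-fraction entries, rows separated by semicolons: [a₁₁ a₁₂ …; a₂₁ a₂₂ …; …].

T1 = [-8/17 15/17 0; -15/17 -8/17 0; 0 0 1]
T2·T1 = [-12/17 45/34 0; 15/17 8/17 0; 0 0 1]
T3·…·T1 = [-12/17 45/34 1; 15/17 8/17 6; 0 0 1]
T4·…·T1 = [-12/17 45/34 1; -9/17 53/17 8; 0 0 1]
T5·…·T1 = [-12/17 45/34 -5; -9/17 53/17 12; 0 0 1]
T6·…·T1 = [12/17 -45/34 5; -9/17 53/17 12; 0 0 1]

T = [12/17 -45/34 5; -9/17 53/17 12; 0 0 1]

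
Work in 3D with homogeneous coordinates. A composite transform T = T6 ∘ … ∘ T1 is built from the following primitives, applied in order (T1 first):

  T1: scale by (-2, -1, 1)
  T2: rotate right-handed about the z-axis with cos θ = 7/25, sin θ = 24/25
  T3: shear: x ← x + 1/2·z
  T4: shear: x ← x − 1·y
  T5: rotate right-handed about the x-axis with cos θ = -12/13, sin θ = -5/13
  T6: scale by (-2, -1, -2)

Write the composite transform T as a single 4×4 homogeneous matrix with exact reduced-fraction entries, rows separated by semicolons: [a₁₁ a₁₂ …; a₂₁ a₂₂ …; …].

T = [-68/25 -62/25 -1 0; -576/325 -84/325 -5/13 0; -96/65 -14/65 24/13 0; 0 0 0 1]

T1 = [-2 0 0 0; 0 -1 0 0; 0 0 1 0; 0 0 0 1]
T2·T1 = [-14/25 24/25 0 0; -48/25 -7/25 0 0; 0 0 1 0; 0 0 0 1]
T3·…·T1 = [-14/25 24/25 1/2 0; -48/25 -7/25 0 0; 0 0 1 0; 0 0 0 1]
T4·…·T1 = [34/25 31/25 1/2 0; -48/25 -7/25 0 0; 0 0 1 0; 0 0 0 1]
T5·…·T1 = [34/25 31/25 1/2 0; 576/325 84/325 5/13 0; 48/65 7/65 -12/13 0; 0 0 0 1]
T6·…·T1 = [-68/25 -62/25 -1 0; -576/325 -84/325 -5/13 0; -96/65 -14/65 24/13 0; 0 0 0 1]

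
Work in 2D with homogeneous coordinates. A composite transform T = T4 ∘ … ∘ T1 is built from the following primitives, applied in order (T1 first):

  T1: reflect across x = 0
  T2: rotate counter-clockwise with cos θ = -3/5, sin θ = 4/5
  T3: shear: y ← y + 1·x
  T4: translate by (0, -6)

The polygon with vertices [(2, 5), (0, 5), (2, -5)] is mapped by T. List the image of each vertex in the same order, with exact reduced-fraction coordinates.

image vertices: (-14/5, -67/5), (-4, -13), (26/5, 3/5)

T1 reflect across x = 0: (2, 5) → (-2, 5); (0, 5) → (0, 5); (2, -5) → (-2, -5)
T2 rotate counter-clockwise with cos θ = -3/5, sin θ = 4/5: (-2, 5) → (-14/5, -23/5); (0, 5) → (-4, -3); (-2, -5) → (26/5, 7/5)
T3 shear: y ← y + 1·x: (-14/5, -23/5) → (-14/5, -37/5); (-4, -3) → (-4, -7); (26/5, 7/5) → (26/5, 33/5)
T4 translate by (0, -6): (-14/5, -37/5) → (-14/5, -67/5); (-4, -7) → (-4, -13); (26/5, 33/5) → (26/5, 3/5)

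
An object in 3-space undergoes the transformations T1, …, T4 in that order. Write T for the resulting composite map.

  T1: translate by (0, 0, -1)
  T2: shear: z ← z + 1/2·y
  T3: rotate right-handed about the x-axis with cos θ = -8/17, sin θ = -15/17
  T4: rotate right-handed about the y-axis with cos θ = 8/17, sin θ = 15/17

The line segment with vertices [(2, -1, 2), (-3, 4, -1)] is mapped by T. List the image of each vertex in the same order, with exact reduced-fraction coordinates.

T1 translate by (0, 0, -1): (2, -1, 2) → (2, -1, 1); (-3, 4, -1) → (-3, 4, -2)
T2 shear: z ← z + 1/2·y: (2, -1, 1) → (2, -1, 1/2); (-3, 4, -2) → (-3, 4, 0)
T3 rotate right-handed about the x-axis with cos θ = -8/17, sin θ = -15/17: (2, -1, 1/2) → (2, 31/34, 11/17); (-3, 4, 0) → (-3, -32/17, -60/17)
T4 rotate right-handed about the y-axis with cos θ = 8/17, sin θ = 15/17: (2, 31/34, 11/17) → (437/289, 31/34, -422/289); (-3, -32/17, -60/17) → (-1308/289, -32/17, 285/289)

image vertices: (437/289, 31/34, -422/289), (-1308/289, -32/17, 285/289)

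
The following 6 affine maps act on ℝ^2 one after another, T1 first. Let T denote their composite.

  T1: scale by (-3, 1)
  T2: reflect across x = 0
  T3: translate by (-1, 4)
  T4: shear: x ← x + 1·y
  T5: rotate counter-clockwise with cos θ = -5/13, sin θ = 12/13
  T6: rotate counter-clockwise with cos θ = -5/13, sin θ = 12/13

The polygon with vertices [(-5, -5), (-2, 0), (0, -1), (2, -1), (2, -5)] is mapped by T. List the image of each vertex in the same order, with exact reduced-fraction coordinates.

T1 scale by (-3, 1): (-5, -5) → (15, -5); (-2, 0) → (6, 0); (0, -1) → (0, -1); (2, -1) → (-6, -1); (2, -5) → (-6, -5)
T2 reflect across x = 0: (15, -5) → (-15, -5); (6, 0) → (-6, 0); (0, -1) → (0, -1); (-6, -1) → (6, -1); (-6, -5) → (6, -5)
T3 translate by (-1, 4): (-15, -5) → (-16, -1); (-6, 0) → (-7, 4); (0, -1) → (-1, 3); (6, -1) → (5, 3); (6, -5) → (5, -1)
T4 shear: x ← x + 1·y: (-16, -1) → (-17, -1); (-7, 4) → (-3, 4); (-1, 3) → (2, 3); (5, 3) → (8, 3); (5, -1) → (4, -1)
T5 rotate counter-clockwise with cos θ = -5/13, sin θ = 12/13: (-17, -1) → (97/13, -199/13); (-3, 4) → (-33/13, -56/13); (2, 3) → (-46/13, 9/13); (8, 3) → (-76/13, 81/13); (4, -1) → (-8/13, 53/13)
T6 rotate counter-clockwise with cos θ = -5/13, sin θ = 12/13: (97/13, -199/13) → (1903/169, 2159/169); (-33/13, -56/13) → (837/169, -116/169); (-46/13, 9/13) → (122/169, -597/169); (-76/13, 81/13) → (-592/169, -1317/169); (-8/13, 53/13) → (-596/169, -361/169)

image vertices: (1903/169, 2159/169), (837/169, -116/169), (122/169, -597/169), (-592/169, -1317/169), (-596/169, -361/169)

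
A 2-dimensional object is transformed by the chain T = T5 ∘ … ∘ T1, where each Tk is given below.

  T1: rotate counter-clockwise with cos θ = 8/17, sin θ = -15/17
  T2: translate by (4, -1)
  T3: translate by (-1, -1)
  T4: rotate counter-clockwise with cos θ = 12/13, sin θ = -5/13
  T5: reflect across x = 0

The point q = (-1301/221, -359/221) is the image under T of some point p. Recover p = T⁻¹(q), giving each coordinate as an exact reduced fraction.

T1 = [8/17 15/17 0; -15/17 8/17 0; 0 0 1]
T2·T1 = [8/17 15/17 4; -15/17 8/17 -1; 0 0 1]
T3·…·T1 = [8/17 15/17 3; -15/17 8/17 -2; 0 0 1]
T4·…·T1 = [21/221 220/221 2; -220/221 21/221 -3; 0 0 1]
T5·…·T1 = [-21/221 -220/221 -2; -220/221 21/221 -3; 0 0 1]
det M = -1; M⁻¹ = [-21/221 -220/221 -54/17; -220/221 21/221 -29/17; 0 0 1]
M⁻¹ · (-1301/221, -359/221)ᵀ = (-1, 4)ᵀ

p = (-1, 4)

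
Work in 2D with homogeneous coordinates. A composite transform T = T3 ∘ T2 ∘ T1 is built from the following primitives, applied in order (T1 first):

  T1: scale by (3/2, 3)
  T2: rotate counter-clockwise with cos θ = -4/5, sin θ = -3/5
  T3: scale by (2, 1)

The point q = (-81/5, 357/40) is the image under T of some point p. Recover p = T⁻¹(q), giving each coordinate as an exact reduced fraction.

T1 = [3/2 0 0; 0 3 0; 0 0 1]
T2·T1 = [-6/5 9/5 0; -9/10 -12/5 0; 0 0 1]
T3·…·T1 = [-12/5 18/5 0; -9/10 -12/5 0; 0 0 1]
det M = 9; M⁻¹ = [-4/15 -2/5 0; 1/10 -4/15 0; 0 0 1]
M⁻¹ · (-81/5, 357/40)ᵀ = (3/4, -4)ᵀ

p = (3/4, -4)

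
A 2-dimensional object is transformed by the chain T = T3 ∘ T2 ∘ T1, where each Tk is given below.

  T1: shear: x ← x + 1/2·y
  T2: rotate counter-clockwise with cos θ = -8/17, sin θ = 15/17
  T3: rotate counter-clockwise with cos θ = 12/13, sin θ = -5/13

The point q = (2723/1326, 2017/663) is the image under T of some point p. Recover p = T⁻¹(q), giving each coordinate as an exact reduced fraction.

p = (4, -7/3)

T1 = [1 1/2 0; 0 1 0; 0 0 1]
T2·T1 = [-8/17 -19/17 0; 15/17 -1/34 0; 0 0 1]
T3·…·T1 = [-21/221 -461/442 0; 220/221 89/221 0; 0 0 1]
det M = 1; M⁻¹ = [89/221 461/442 0; -220/221 -21/221 0; 0 0 1]
M⁻¹ · (2723/1326, 2017/663)ᵀ = (4, -7/3)ᵀ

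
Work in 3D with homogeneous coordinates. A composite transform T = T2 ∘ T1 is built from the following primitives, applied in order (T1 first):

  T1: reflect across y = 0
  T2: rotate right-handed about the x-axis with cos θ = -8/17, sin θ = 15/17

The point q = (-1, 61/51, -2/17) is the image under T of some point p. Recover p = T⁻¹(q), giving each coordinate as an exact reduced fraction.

p = (-1, 2/3, -1)

T1 = [1 0 0 0; 0 -1 0 0; 0 0 1 0; 0 0 0 1]
T2·T1 = [1 0 0 0; 0 8/17 -15/17 0; 0 -15/17 -8/17 0; 0 0 0 1]
det M = -1; M⁻¹ = [1 0 0 0; 0 8/17 -15/17 0; 0 -15/17 -8/17 0; 0 0 0 1]
M⁻¹ · (-1, 61/51, -2/17)ᵀ = (-1, 2/3, -1)ᵀ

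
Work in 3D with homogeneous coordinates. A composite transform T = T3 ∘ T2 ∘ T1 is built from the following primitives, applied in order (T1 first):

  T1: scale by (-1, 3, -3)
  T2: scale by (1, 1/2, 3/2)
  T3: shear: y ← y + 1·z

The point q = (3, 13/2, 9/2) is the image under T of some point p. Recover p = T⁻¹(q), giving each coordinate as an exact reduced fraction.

p = (-3, 4/3, -1)

T1 = [-1 0 0 0; 0 3 0 0; 0 0 -3 0; 0 0 0 1]
T2·T1 = [-1 0 0 0; 0 3/2 0 0; 0 0 -9/2 0; 0 0 0 1]
T3·…·T1 = [-1 0 0 0; 0 3/2 -9/2 0; 0 0 -9/2 0; 0 0 0 1]
det M = 27/4; M⁻¹ = [-1 0 0 0; 0 2/3 -2/3 0; 0 0 -2/9 0; 0 0 0 1]
M⁻¹ · (3, 13/2, 9/2)ᵀ = (-3, 4/3, -1)ᵀ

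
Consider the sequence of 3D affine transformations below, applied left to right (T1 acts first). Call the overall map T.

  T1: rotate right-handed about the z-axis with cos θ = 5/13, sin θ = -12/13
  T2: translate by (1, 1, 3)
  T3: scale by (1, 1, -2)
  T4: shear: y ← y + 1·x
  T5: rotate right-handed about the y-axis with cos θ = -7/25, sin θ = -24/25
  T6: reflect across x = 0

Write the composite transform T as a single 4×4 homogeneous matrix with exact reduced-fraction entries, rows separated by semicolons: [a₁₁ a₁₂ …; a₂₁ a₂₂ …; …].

T1 = [5/13 12/13 0 0; -12/13 5/13 0 0; 0 0 1 0; 0 0 0 1]
T2·T1 = [5/13 12/13 0 1; -12/13 5/13 0 1; 0 0 1 3; 0 0 0 1]
T3·…·T1 = [5/13 12/13 0 1; -12/13 5/13 0 1; 0 0 -2 -6; 0 0 0 1]
T4·…·T1 = [5/13 12/13 0 1; -7/13 17/13 0 2; 0 0 -2 -6; 0 0 0 1]
T5·…·T1 = [-7/65 -84/325 48/25 137/25; -7/13 17/13 0 2; 24/65 288/325 14/25 66/25; 0 0 0 1]
T6·…·T1 = [7/65 84/325 -48/25 -137/25; -7/13 17/13 0 2; 24/65 288/325 14/25 66/25; 0 0 0 1]

T = [7/65 84/325 -48/25 -137/25; -7/13 17/13 0 2; 24/65 288/325 14/25 66/25; 0 0 0 1]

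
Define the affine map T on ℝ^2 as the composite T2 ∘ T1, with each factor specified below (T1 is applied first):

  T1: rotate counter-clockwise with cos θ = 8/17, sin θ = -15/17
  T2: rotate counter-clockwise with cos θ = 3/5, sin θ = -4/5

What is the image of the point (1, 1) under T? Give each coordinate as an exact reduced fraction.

T(p) = (41/85, -113/85)

T1 rotate counter-clockwise with cos θ = 8/17, sin θ = -15/17: (1, 1) → (23/17, -7/17)
T2 rotate counter-clockwise with cos θ = 3/5, sin θ = -4/5: (23/17, -7/17) → (41/85, -113/85)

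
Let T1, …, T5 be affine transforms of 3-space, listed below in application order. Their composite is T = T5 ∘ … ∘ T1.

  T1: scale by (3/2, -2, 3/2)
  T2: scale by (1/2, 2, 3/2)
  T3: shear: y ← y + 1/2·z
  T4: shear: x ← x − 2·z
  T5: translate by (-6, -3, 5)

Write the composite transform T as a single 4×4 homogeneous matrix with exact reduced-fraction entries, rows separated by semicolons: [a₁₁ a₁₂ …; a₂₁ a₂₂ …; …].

T = [3/4 0 -9/2 -6; 0 -4 9/8 -3; 0 0 9/4 5; 0 0 0 1]

T1 = [3/2 0 0 0; 0 -2 0 0; 0 0 3/2 0; 0 0 0 1]
T2·T1 = [3/4 0 0 0; 0 -4 0 0; 0 0 9/4 0; 0 0 0 1]
T3·…·T1 = [3/4 0 0 0; 0 -4 9/8 0; 0 0 9/4 0; 0 0 0 1]
T4·…·T1 = [3/4 0 -9/2 0; 0 -4 9/8 0; 0 0 9/4 0; 0 0 0 1]
T5·…·T1 = [3/4 0 -9/2 -6; 0 -4 9/8 -3; 0 0 9/4 5; 0 0 0 1]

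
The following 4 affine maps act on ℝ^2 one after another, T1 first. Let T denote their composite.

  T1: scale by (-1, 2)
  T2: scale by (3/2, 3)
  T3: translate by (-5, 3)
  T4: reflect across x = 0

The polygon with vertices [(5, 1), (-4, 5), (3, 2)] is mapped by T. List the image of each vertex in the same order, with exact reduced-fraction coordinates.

image vertices: (25/2, 9), (-1, 33), (19/2, 15)

T1 scale by (-1, 2): (5, 1) → (-5, 2); (-4, 5) → (4, 10); (3, 2) → (-3, 4)
T2 scale by (3/2, 3): (-5, 2) → (-15/2, 6); (4, 10) → (6, 30); (-3, 4) → (-9/2, 12)
T3 translate by (-5, 3): (-15/2, 6) → (-25/2, 9); (6, 30) → (1, 33); (-9/2, 12) → (-19/2, 15)
T4 reflect across x = 0: (-25/2, 9) → (25/2, 9); (1, 33) → (-1, 33); (-19/2, 15) → (19/2, 15)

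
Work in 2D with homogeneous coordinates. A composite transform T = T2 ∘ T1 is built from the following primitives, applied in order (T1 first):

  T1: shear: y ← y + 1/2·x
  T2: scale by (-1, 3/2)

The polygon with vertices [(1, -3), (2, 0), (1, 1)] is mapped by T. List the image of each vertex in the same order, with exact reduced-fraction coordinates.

T1 shear: y ← y + 1/2·x: (1, -3) → (1, -5/2); (2, 0) → (2, 1); (1, 1) → (1, 3/2)
T2 scale by (-1, 3/2): (1, -5/2) → (-1, -15/4); (2, 1) → (-2, 3/2); (1, 3/2) → (-1, 9/4)

image vertices: (-1, -15/4), (-2, 3/2), (-1, 9/4)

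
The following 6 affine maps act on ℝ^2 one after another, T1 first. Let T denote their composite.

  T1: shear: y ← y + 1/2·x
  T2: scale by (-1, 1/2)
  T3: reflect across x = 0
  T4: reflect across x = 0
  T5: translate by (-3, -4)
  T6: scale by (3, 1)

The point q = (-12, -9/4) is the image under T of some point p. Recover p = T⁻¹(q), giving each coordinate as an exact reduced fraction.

T1 = [1 0 0; 1/2 1 0; 0 0 1]
T2·T1 = [-1 0 0; 1/4 1/2 0; 0 0 1]
T3·…·T1 = [1 0 0; 1/4 1/2 0; 0 0 1]
T4·…·T1 = [-1 0 0; 1/4 1/2 0; 0 0 1]
T5·…·T1 = [-1 0 -3; 1/4 1/2 -4; 0 0 1]
T6·…·T1 = [-3 0 -9; 1/4 1/2 -4; 0 0 1]
det M = -3/2; M⁻¹ = [-1/3 0 -3; 1/6 2 19/2; 0 0 1]
M⁻¹ · (-12, -9/4)ᵀ = (1, 3)ᵀ

p = (1, 3)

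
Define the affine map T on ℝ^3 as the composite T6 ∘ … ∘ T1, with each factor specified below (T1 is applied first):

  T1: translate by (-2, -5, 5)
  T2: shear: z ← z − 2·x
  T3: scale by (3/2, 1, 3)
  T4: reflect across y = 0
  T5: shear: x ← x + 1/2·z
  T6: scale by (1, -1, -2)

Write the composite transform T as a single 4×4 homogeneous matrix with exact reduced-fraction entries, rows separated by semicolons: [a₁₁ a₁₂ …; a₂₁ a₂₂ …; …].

T1 = [1 0 0 -2; 0 1 0 -5; 0 0 1 5; 0 0 0 1]
T2·T1 = [1 0 0 -2; 0 1 0 -5; -2 0 1 9; 0 0 0 1]
T3·…·T1 = [3/2 0 0 -3; 0 1 0 -5; -6 0 3 27; 0 0 0 1]
T4·…·T1 = [3/2 0 0 -3; 0 -1 0 5; -6 0 3 27; 0 0 0 1]
T5·…·T1 = [-3/2 0 3/2 21/2; 0 -1 0 5; -6 0 3 27; 0 0 0 1]
T6·…·T1 = [-3/2 0 3/2 21/2; 0 1 0 -5; 12 0 -6 -54; 0 0 0 1]

T = [-3/2 0 3/2 21/2; 0 1 0 -5; 12 0 -6 -54; 0 0 0 1]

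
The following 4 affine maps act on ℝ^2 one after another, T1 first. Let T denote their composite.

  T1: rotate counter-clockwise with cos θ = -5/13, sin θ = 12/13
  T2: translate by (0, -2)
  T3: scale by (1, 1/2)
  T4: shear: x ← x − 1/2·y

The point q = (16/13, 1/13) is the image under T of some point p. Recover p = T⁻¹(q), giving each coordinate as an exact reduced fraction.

T1 = [-5/13 -12/13 0; 12/13 -5/13 0; 0 0 1]
T2·T1 = [-5/13 -12/13 0; 12/13 -5/13 -2; 0 0 1]
T3·…·T1 = [-5/13 -12/13 0; 6/13 -5/26 -1; 0 0 1]
T4·…·T1 = [-8/13 -43/52 1/2; 6/13 -5/26 -1; 0 0 1]
det M = 1/2; M⁻¹ = [-5/13 43/26 24/13; -12/13 -16/13 -10/13; 0 0 1]
M⁻¹ · (16/13, 1/13)ᵀ = (3/2, -2)ᵀ

p = (3/2, -2)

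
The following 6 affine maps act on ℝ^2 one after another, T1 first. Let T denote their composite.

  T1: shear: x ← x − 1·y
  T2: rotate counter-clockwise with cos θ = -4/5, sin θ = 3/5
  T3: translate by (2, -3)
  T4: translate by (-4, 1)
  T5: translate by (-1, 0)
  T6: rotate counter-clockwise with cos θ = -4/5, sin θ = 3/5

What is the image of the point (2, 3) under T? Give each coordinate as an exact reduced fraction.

T1 shear: x ← x − 1·y: (2, 3) → (-1, 3)
T2 rotate counter-clockwise with cos θ = -4/5, sin θ = 3/5: (-1, 3) → (-1, -3)
T3 translate by (2, -3): (-1, -3) → (1, -6)
T4 translate by (-4, 1): (1, -6) → (-3, -5)
T5 translate by (-1, 0): (-3, -5) → (-4, -5)
T6 rotate counter-clockwise with cos θ = -4/5, sin θ = 3/5: (-4, -5) → (31/5, 8/5)

T(p) = (31/5, 8/5)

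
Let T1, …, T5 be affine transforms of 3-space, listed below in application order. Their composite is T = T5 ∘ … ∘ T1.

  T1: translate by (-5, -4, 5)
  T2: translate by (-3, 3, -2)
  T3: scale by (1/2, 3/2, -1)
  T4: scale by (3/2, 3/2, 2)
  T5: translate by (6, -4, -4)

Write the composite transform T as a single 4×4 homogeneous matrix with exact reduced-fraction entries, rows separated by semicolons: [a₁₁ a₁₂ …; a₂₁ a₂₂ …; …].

T1 = [1 0 0 -5; 0 1 0 -4; 0 0 1 5; 0 0 0 1]
T2·T1 = [1 0 0 -8; 0 1 0 -1; 0 0 1 3; 0 0 0 1]
T3·…·T1 = [1/2 0 0 -4; 0 3/2 0 -3/2; 0 0 -1 -3; 0 0 0 1]
T4·…·T1 = [3/4 0 0 -6; 0 9/4 0 -9/4; 0 0 -2 -6; 0 0 0 1]
T5·…·T1 = [3/4 0 0 0; 0 9/4 0 -25/4; 0 0 -2 -10; 0 0 0 1]

T = [3/4 0 0 0; 0 9/4 0 -25/4; 0 0 -2 -10; 0 0 0 1]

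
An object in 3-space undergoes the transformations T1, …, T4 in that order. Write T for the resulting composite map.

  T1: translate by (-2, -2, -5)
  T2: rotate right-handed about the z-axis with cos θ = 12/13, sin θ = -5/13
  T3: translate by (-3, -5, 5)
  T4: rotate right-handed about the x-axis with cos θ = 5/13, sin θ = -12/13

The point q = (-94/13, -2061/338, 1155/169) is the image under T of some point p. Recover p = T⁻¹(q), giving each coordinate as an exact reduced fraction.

p = (-1/2, -3, -3)

T1 = [1 0 0 -2; 0 1 0 -2; 0 0 1 -5; 0 0 0 1]
T2·T1 = [12/13 5/13 0 -34/13; -5/13 12/13 0 -14/13; 0 0 1 -5; 0 0 0 1]
T3·…·T1 = [12/13 5/13 0 -73/13; -5/13 12/13 0 -79/13; 0 0 1 0; 0 0 0 1]
T4·…·T1 = [12/13 5/13 0 -73/13; -25/169 60/169 12/13 -395/169; 60/169 -144/169 5/13 948/169; 0 0 0 1]
det M = 1; M⁻¹ = [12/13 -25/169 60/169 37/13; 5/13 60/169 -144/169 101/13; 0 12/13 5/13 0; 0 0 0 1]
M⁻¹ · (-94/13, -2061/338, 1155/169)ᵀ = (-1/2, -3, -3)ᵀ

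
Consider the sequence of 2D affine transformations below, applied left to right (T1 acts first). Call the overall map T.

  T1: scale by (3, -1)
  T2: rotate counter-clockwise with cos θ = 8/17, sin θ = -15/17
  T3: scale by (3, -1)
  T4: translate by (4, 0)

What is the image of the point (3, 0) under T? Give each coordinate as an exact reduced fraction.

T1 scale by (3, -1): (3, 0) → (9, 0)
T2 rotate counter-clockwise with cos θ = 8/17, sin θ = -15/17: (9, 0) → (72/17, -135/17)
T3 scale by (3, -1): (72/17, -135/17) → (216/17, 135/17)
T4 translate by (4, 0): (216/17, 135/17) → (284/17, 135/17)

T(p) = (284/17, 135/17)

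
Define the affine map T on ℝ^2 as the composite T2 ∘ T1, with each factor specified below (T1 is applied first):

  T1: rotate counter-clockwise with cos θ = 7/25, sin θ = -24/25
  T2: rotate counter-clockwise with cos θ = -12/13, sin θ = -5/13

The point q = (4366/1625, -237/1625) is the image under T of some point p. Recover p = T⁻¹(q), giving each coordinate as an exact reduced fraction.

T1 = [7/25 24/25 0; -24/25 7/25 0; 0 0 1]
T2·T1 = [-204/325 -253/325 0; 253/325 -204/325 0; 0 0 1]
det M = 1; M⁻¹ = [-204/325 253/325 0; -253/325 -204/325 0; 0 0 1]
M⁻¹ · (4366/1625, -237/1625)ᵀ = (-9/5, -2)ᵀ

p = (-9/5, -2)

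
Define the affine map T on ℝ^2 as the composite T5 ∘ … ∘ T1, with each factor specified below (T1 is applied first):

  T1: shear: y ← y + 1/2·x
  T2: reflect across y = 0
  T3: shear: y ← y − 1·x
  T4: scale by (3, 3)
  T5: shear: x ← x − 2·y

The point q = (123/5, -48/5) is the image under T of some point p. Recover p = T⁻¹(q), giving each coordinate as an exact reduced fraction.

p = (9/5, 1/2)

T1 = [1 0 0; 1/2 1 0; 0 0 1]
T2·T1 = [1 0 0; -1/2 -1 0; 0 0 1]
T3·…·T1 = [1 0 0; -3/2 -1 0; 0 0 1]
T4·…·T1 = [3 0 0; -9/2 -3 0; 0 0 1]
T5·…·T1 = [12 6 0; -9/2 -3 0; 0 0 1]
det M = -9; M⁻¹ = [1/3 2/3 0; -1/2 -4/3 0; 0 0 1]
M⁻¹ · (123/5, -48/5)ᵀ = (9/5, 1/2)ᵀ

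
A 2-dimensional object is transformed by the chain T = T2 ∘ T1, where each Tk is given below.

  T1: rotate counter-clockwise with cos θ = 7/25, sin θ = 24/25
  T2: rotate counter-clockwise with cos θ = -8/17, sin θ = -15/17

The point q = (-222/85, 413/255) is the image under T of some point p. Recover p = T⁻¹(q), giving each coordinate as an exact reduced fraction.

p = (-3, -2/3)

T1 = [7/25 -24/25 0; 24/25 7/25 0; 0 0 1]
T2·T1 = [304/425 297/425 0; -297/425 304/425 0; 0 0 1]
det M = 1; M⁻¹ = [304/425 -297/425 0; 297/425 304/425 0; 0 0 1]
M⁻¹ · (-222/85, 413/255)ᵀ = (-3, -2/3)ᵀ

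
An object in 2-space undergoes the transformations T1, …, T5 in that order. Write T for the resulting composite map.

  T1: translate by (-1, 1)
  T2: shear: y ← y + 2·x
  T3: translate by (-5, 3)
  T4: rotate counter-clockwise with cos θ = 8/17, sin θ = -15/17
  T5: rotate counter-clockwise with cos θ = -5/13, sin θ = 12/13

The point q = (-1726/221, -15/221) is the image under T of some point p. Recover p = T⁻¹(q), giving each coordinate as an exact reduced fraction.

p = (1, 2)

T1 = [1 0 -1; 0 1 1; 0 0 1]
T2·T1 = [1 0 -1; 2 1 -1; 0 0 1]
T3·…·T1 = [1 0 -6; 2 1 2; 0 0 1]
T4·…·T1 = [38/17 15/17 -18/17; 1/17 8/17 106/17; 0 0 1]
T5·…·T1 = [-202/221 -171/221 -1182/221; 451/221 140/221 -746/221; 0 0 1]
det M = 1; M⁻¹ = [140/221 171/221 6; -451/221 -202/221 -14; 0 0 1]
M⁻¹ · (-1726/221, -15/221)ᵀ = (1, 2)ᵀ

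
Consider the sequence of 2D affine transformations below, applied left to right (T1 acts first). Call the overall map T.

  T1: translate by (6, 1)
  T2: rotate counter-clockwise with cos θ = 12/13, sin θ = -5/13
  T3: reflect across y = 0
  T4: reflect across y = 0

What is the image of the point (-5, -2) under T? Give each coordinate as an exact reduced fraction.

T1 translate by (6, 1): (-5, -2) → (1, -1)
T2 rotate counter-clockwise with cos θ = 12/13, sin θ = -5/13: (1, -1) → (7/13, -17/13)
T3 reflect across y = 0: (7/13, -17/13) → (7/13, 17/13)
T4 reflect across y = 0: (7/13, 17/13) → (7/13, -17/13)

T(p) = (7/13, -17/13)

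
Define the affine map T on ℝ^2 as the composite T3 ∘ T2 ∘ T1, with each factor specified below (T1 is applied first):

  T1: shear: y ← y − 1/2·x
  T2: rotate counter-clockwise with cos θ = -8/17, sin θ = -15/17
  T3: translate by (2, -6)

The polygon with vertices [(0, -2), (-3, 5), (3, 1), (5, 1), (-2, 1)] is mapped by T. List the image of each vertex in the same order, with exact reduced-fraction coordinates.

image vertices: (4/17, -86/17), (311/34, -109/17), (5/34, -143/17), (-57/34, -165/17), (80/17, -88/17)

T1 shear: y ← y − 1/2·x: (0, -2) → (0, -2); (-3, 5) → (-3, 13/2); (3, 1) → (3, -1/2); (5, 1) → (5, -3/2); (-2, 1) → (-2, 2)
T2 rotate counter-clockwise with cos θ = -8/17, sin θ = -15/17: (0, -2) → (-30/17, 16/17); (-3, 13/2) → (243/34, -7/17); (3, -1/2) → (-63/34, -41/17); (5, -3/2) → (-125/34, -63/17); (-2, 2) → (46/17, 14/17)
T3 translate by (2, -6): (-30/17, 16/17) → (4/17, -86/17); (243/34, -7/17) → (311/34, -109/17); (-63/34, -41/17) → (5/34, -143/17); (-125/34, -63/17) → (-57/34, -165/17); (46/17, 14/17) → (80/17, -88/17)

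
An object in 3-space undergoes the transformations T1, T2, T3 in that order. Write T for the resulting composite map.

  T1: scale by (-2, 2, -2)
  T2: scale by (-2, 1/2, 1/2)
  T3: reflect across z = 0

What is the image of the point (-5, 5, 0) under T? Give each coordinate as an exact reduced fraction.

T1 scale by (-2, 2, -2): (-5, 5, 0) → (10, 10, 0)
T2 scale by (-2, 1/2, 1/2): (10, 10, 0) → (-20, 5, 0)
T3 reflect across z = 0: (-20, 5, 0) → (-20, 5, 0)

T(p) = (-20, 5, 0)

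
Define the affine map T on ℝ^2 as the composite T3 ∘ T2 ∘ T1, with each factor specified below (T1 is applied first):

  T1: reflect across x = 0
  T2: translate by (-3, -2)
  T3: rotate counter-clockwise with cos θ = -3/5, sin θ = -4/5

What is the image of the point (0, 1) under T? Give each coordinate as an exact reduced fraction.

T1 reflect across x = 0: (0, 1) → (0, 1)
T2 translate by (-3, -2): (0, 1) → (-3, -1)
T3 rotate counter-clockwise with cos θ = -3/5, sin θ = -4/5: (-3, -1) → (1, 3)

T(p) = (1, 3)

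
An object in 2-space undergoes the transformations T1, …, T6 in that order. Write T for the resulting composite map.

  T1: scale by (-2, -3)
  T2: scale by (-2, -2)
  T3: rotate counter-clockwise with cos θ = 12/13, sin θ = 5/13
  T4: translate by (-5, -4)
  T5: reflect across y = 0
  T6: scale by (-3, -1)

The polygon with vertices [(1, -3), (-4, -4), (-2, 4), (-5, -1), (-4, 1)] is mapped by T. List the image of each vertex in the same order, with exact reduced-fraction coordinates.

image vertices: (-219/13, -248/13), (411/13, -420/13), (843/13, 196/13), (825/13, -224/13), (861/13, -60/13)

T1 scale by (-2, -3): (1, -3) → (-2, 9); (-4, -4) → (8, 12); (-2, 4) → (4, -12); (-5, -1) → (10, 3); (-4, 1) → (8, -3)
T2 scale by (-2, -2): (-2, 9) → (4, -18); (8, 12) → (-16, -24); (4, -12) → (-8, 24); (10, 3) → (-20, -6); (8, -3) → (-16, 6)
T3 rotate counter-clockwise with cos θ = 12/13, sin θ = 5/13: (4, -18) → (138/13, -196/13); (-16, -24) → (-72/13, -368/13); (-8, 24) → (-216/13, 248/13); (-20, -6) → (-210/13, -172/13); (-16, 6) → (-222/13, -8/13)
T4 translate by (-5, -4): (138/13, -196/13) → (73/13, -248/13); (-72/13, -368/13) → (-137/13, -420/13); (-216/13, 248/13) → (-281/13, 196/13); (-210/13, -172/13) → (-275/13, -224/13); (-222/13, -8/13) → (-287/13, -60/13)
T5 reflect across y = 0: (73/13, -248/13) → (73/13, 248/13); (-137/13, -420/13) → (-137/13, 420/13); (-281/13, 196/13) → (-281/13, -196/13); (-275/13, -224/13) → (-275/13, 224/13); (-287/13, -60/13) → (-287/13, 60/13)
T6 scale by (-3, -1): (73/13, 248/13) → (-219/13, -248/13); (-137/13, 420/13) → (411/13, -420/13); (-281/13, -196/13) → (843/13, 196/13); (-275/13, 224/13) → (825/13, -224/13); (-287/13, 60/13) → (861/13, -60/13)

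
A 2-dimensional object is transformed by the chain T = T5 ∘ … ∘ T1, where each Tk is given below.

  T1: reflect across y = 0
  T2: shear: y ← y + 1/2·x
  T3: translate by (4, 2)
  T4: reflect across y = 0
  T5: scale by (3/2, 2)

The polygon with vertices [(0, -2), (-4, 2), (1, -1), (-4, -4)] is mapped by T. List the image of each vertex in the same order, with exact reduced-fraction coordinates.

T1 reflect across y = 0: (0, -2) → (0, 2); (-4, 2) → (-4, -2); (1, -1) → (1, 1); (-4, -4) → (-4, 4)
T2 shear: y ← y + 1/2·x: (0, 2) → (0, 2); (-4, -2) → (-4, -4); (1, 1) → (1, 3/2); (-4, 4) → (-4, 2)
T3 translate by (4, 2): (0, 2) → (4, 4); (-4, -4) → (0, -2); (1, 3/2) → (5, 7/2); (-4, 2) → (0, 4)
T4 reflect across y = 0: (4, 4) → (4, -4); (0, -2) → (0, 2); (5, 7/2) → (5, -7/2); (0, 4) → (0, -4)
T5 scale by (3/2, 2): (4, -4) → (6, -8); (0, 2) → (0, 4); (5, -7/2) → (15/2, -7); (0, -4) → (0, -8)

image vertices: (6, -8), (0, 4), (15/2, -7), (0, -8)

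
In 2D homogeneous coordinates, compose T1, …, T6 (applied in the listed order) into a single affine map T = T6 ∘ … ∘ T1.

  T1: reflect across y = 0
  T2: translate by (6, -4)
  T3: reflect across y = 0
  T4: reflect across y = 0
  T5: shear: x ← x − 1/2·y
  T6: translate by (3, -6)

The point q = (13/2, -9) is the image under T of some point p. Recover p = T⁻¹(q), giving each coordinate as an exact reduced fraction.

T1 = [1 0 0; 0 -1 0; 0 0 1]
T2·T1 = [1 0 6; 0 -1 -4; 0 0 1]
T3·…·T1 = [1 0 6; 0 1 4; 0 0 1]
T4·…·T1 = [1 0 6; 0 -1 -4; 0 0 1]
T5·…·T1 = [1 1/2 8; 0 -1 -4; 0 0 1]
T6·…·T1 = [1 1/2 11; 0 -1 -10; 0 0 1]
det M = -1; M⁻¹ = [1 1/2 -6; 0 -1 -10; 0 0 1]
M⁻¹ · (13/2, -9)ᵀ = (-4, -1)ᵀ

p = (-4, -1)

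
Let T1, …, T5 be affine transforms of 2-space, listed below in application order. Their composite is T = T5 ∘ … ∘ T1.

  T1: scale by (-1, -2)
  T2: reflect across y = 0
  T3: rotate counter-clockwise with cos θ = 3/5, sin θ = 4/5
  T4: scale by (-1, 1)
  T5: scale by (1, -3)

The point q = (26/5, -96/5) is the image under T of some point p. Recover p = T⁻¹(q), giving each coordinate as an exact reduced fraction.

T1 = [-1 0 0; 0 -2 0; 0 0 1]
T2·T1 = [-1 0 0; 0 2 0; 0 0 1]
T3·…·T1 = [-3/5 -8/5 0; -4/5 6/5 0; 0 0 1]
T4·…·T1 = [3/5 8/5 0; -4/5 6/5 0; 0 0 1]
T5·…·T1 = [3/5 8/5 0; 12/5 -18/5 0; 0 0 1]
det M = -6; M⁻¹ = [3/5 4/15 0; 2/5 -1/10 0; 0 0 1]
M⁻¹ · (26/5, -96/5)ᵀ = (-2, 4)ᵀ

p = (-2, 4)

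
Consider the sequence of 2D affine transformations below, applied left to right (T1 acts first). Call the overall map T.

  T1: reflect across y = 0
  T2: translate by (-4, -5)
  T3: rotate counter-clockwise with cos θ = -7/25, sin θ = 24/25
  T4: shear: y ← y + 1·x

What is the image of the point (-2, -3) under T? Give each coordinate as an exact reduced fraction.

T1 reflect across y = 0: (-2, -3) → (-2, 3)
T2 translate by (-4, -5): (-2, 3) → (-6, -2)
T3 rotate counter-clockwise with cos θ = -7/25, sin θ = 24/25: (-6, -2) → (18/5, -26/5)
T4 shear: y ← y + 1·x: (18/5, -26/5) → (18/5, -8/5)

T(p) = (18/5, -8/5)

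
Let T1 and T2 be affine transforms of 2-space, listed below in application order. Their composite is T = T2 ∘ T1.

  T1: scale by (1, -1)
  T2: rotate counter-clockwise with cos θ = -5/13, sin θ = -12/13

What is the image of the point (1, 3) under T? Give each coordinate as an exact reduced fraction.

T(p) = (-41/13, 3/13)

T1 scale by (1, -1): (1, 3) → (1, -3)
T2 rotate counter-clockwise with cos θ = -5/13, sin θ = -12/13: (1, -3) → (-41/13, 3/13)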